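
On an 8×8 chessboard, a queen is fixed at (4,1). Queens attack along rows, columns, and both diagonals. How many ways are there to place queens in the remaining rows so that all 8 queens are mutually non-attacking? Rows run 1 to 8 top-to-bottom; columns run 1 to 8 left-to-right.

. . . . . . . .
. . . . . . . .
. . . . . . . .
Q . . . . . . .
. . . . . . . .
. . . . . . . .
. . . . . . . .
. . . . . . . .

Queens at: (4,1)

18

Branch on row 1: col 2 → 2; col 3 → 4; col 5 → 5; col 6 → 4; col 7 → 2; col 8 → 1.
Sum: 2 + 4 + 5 + 4 + 2 + 1 = 18.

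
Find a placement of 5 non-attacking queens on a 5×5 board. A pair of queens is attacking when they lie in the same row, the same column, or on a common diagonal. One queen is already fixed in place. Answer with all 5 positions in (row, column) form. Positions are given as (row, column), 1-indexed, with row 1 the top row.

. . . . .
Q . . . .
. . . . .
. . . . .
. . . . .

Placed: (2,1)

Row 1: attacked by (2,1)→{1,2}. Safe: 3, 4, 5. Place at column 4.
Row 3: attacked by (1,4)→{2,4}; (2,1)→{1,2}. Safe: 3, 5. Place at column 3.
Row 4: attacked by (1,4)→{1,4}; (2,1)→{1,3}; (3,3)→{2,3,4}. Safe: 5. Place at column 5.
Row 5: attacked by (1,4)→{4}; (2,1)→{1,4}; (3,3)→{1,3,5}; (4,5)→{4,5}. Safe: 2. Place at column 2.
Columns [4, 1, 3, 5, 2], r−c [-3, 1, 0, -1, 3], r+c [5, 3, 6, 9, 7] are all distinct, so no two queens attack.

(1,4) (2,1) (3,3) (4,5) (5,2)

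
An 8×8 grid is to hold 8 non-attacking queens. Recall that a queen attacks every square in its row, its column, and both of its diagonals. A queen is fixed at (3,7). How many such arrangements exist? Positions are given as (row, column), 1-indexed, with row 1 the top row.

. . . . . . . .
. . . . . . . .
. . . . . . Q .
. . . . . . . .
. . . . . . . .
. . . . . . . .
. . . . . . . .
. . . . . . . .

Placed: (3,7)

Branch on row 1: col 1 → 0; col 2 → 2; col 3 → 2; col 4 → 3; col 6 → 7; col 8 → 0.
Sum: 0 + 2 + 2 + 3 + 7 + 0 = 14.

14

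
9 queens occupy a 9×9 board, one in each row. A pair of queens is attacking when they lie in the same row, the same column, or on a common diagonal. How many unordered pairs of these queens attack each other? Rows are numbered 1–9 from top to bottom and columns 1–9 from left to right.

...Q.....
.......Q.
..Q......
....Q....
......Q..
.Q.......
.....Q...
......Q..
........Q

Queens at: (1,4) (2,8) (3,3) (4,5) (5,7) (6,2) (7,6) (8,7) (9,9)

3

Same column: (5,7)–(8,7) (column 7).
Same diagonal: (3,3)–(9,9) (|3−9| = |3−9| = 6); (7,6)–(8,7) (|7−8| = |6−7| = 1).
Total attacking pairs: 3.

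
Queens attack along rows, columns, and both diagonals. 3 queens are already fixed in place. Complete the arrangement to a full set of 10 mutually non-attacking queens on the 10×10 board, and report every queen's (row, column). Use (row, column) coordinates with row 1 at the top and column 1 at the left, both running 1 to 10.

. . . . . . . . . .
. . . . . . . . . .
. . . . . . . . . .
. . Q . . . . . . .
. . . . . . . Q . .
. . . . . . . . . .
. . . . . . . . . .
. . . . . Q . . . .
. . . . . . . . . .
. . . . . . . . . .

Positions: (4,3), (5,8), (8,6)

Row 1: attacked by (4,3)→{3,6}; (5,8)→{4,8}; (8,6)→{6}. Safe: 1, 2, 5, 7, 9, 10. Place at column 2.
Row 2: attacked by (1,2)→{1,2,3}; (4,3)→{1,3,5}; (5,8)→{5,8}; (8,6)→{6}. Safe: 4, 7, 9, 10. Place at column 7.
Row 3: attacked by (1,2)→{2,4}; (2,7)→{6,7,8}; (4,3)→{2,3,4}; (5,8)→{6,8,10}; (8,6)→{1,6}. Safe: 5, 9. Place at column 9.
Row 6: attacked by (1,2)→{2,7}; (2,7)→{3,7}; (3,9)→{6,9}; (4,3)→{1,3,5}; (5,8)→{7,8,9}; (8,6)→{4,6,8}. Safe: 10. Place at column 10.
Row 7: attacked by (1,2)→{2,8}; (2,7)→{2,7}; (3,9)→{5,9}; (4,3)→{3,6}; (5,8)→{6,8,10}; (6,10)→{9,10}; (8,6)→{5,6,7}. Safe: 1, 4. Place at column 4.
Row 9: attacked by (1,2)→{2,10}; (2,7)→{7}; (3,9)→{3,9}; (4,3)→{3,8}; (5,8)→{4,8}; (6,10)→{7,10}; (7,4)→{2,4,6}; (8,6)→{5,6,7}. Safe: 1. Place at column 1.
Row 10: attacked by (1,2)→{2}; (2,7)→{7}; (3,9)→{2,9}; (4,3)→{3,9}; (5,8)→{3,8}; (6,10)→{6,10}; (7,4)→{1,4,7}; (8,6)→{4,6,8}; (9,1)→{1,2}. Safe: 5. Place at column 5.
Columns [2, 7, 9, 3, 8, 10, 4, 6, 1, 5], r−c [-1, -5, -6, 1, -3, -4, 3, 2, 8, 5], r+c [3, 9, 12, 7, 13, 16, 11, 14, 10, 15] are all distinct, so no two queens attack.

(1,2) (2,7) (3,9) (4,3) (5,8) (6,10) (7,4) (8,6) (9,1) (10,5)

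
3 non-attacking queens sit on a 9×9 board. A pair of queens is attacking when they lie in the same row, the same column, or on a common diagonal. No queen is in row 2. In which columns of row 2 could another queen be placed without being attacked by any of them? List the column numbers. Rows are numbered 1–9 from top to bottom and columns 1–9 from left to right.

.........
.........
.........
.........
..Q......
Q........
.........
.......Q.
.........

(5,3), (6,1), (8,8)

columns 4, 7, 9

(5,3) attacks row 2 at column 3 and diagonals 6.
(6,1) attacks row 2 at column 1 and diagonals 5.
(8,8) attacks row 2 at column 8 and diagonals 2.
Attacked columns: {1, 2, 3, 5, 6, 8}. Safe: {4, 7, 9}.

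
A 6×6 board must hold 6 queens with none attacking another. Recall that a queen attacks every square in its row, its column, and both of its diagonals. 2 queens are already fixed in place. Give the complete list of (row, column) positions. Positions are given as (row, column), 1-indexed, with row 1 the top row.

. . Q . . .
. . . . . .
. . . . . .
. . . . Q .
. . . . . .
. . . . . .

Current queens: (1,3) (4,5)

(1,3) (2,6) (3,2) (4,5) (5,1) (6,4)

Row 2: attacked by (1,3)→{2,3,4}; (4,5)→{3,5}. Safe: 1, 6. Place at column 6.
Row 3: attacked by (1,3)→{1,3,5}; (2,6)→{5,6}; (4,5)→{4,5,6}. Safe: 2. Place at column 2.
Row 5: attacked by (1,3)→{3}; (2,6)→{3,6}; (3,2)→{2,4}; (4,5)→{4,5,6}. Safe: 1. Place at column 1.
Row 6: attacked by (1,3)→{3}; (2,6)→{2,6}; (3,2)→{2,5}; (4,5)→{3,5}; (5,1)→{1,2}. Safe: 4. Place at column 4.
Columns [3, 6, 2, 5, 1, 4], r−c [-2, -4, 1, -1, 4, 2], r+c [4, 8, 5, 9, 6, 10] are all distinct, so no two queens attack.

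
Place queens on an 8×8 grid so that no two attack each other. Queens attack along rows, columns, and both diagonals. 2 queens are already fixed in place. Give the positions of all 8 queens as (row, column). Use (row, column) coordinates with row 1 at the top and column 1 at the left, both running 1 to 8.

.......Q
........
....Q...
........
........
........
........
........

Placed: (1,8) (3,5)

Row 2: attacked by (1,8)→{7,8}; (3,5)→{4,5,6}. Safe: 1, 2, 3. Place at column 2.
Row 4: attacked by (1,8)→{5,8}; (2,2)→{2,4}; (3,5)→{4,5,6}. Safe: 1, 3, 7. Place at column 3.
Row 5: attacked by (1,8)→{4,8}; (2,2)→{2,5}; (3,5)→{3,5,7}; (4,3)→{2,3,4}. Safe: 1, 6. Place at column 1.
Row 6: attacked by (1,8)→{3,8}; (2,2)→{2,6}; (3,5)→{2,5,8}; (4,3)→{1,3,5}; (5,1)→{1,2}. Safe: 4, 7. Place at column 7.
Row 7: attacked by (1,8)→{2,8}; (2,2)→{2,7}; (3,5)→{1,5}; (4,3)→{3,6}; (5,1)→{1,3}; (6,7)→{6,7,8}. Safe: 4. Place at column 4.
Row 8: attacked by (1,8)→{1,8}; (2,2)→{2,8}; (3,5)→{5}; (4,3)→{3,7}; (5,1)→{1,4}; (6,7)→{5,7}; (7,4)→{3,4,5}. Safe: 6. Place at column 6.
Columns [8, 2, 5, 3, 1, 7, 4, 6], r−c [-7, 0, -2, 1, 4, -1, 3, 2], r+c [9, 4, 8, 7, 6, 13, 11, 14] are all distinct, so no two queens attack.

(1,8) (2,2) (3,5) (4,3) (5,1) (6,7) (7,4) (8,6)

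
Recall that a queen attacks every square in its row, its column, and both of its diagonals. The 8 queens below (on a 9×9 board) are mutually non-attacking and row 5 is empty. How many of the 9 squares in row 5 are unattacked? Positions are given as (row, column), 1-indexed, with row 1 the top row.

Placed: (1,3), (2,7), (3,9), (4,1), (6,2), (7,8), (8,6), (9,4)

(1,3) attacks row 5 at column 3 and diagonals 7.
(2,7) attacks row 5 at column 7 and diagonals 4.
(3,9) attacks row 5 at column 9 and diagonals 7.
(4,1) attacks row 5 at column 1 and diagonals 2.
(6,2) attacks row 5 at column 2 and diagonals 1, 3.
(7,8) attacks row 5 at column 8 and diagonals 6.
(8,6) attacks row 5 at column 6 and diagonals 3, 9.
(9,4) attacks row 5 at column 4 and diagonals 8.
Attacked columns: {1, 2, 3, 4, 6, 7, 8, 9}. Safe: {5}.

1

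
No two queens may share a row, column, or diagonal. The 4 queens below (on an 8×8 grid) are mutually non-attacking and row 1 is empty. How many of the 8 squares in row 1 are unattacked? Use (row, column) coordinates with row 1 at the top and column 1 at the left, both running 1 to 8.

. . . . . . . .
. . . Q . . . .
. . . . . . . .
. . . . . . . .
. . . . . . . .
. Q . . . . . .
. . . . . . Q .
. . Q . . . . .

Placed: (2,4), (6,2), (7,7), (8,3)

2

(2,4) attacks row 1 at column 4 and diagonals 3, 5.
(6,2) attacks row 1 at column 2 and diagonals 7.
(7,7) attacks row 1 at column 7 and diagonals 1.
(8,3) attacks row 1 at column 3.
Attacked columns: {1, 2, 3, 4, 5, 7}. Safe: {6, 8}.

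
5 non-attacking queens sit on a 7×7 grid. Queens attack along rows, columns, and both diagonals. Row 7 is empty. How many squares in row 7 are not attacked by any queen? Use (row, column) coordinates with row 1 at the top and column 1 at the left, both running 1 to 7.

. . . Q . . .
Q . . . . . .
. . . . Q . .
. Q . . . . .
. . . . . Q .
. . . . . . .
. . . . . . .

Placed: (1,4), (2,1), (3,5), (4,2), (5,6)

2

(1,4) attacks row 7 at column 4.
(2,1) attacks row 7 at column 1 and diagonals 6.
(3,5) attacks row 7 at column 5 and diagonals 1.
(4,2) attacks row 7 at column 2 and diagonals 5.
(5,6) attacks row 7 at column 6 and diagonals 4.
Attacked columns: {1, 2, 4, 5, 6}. Safe: {3, 7}.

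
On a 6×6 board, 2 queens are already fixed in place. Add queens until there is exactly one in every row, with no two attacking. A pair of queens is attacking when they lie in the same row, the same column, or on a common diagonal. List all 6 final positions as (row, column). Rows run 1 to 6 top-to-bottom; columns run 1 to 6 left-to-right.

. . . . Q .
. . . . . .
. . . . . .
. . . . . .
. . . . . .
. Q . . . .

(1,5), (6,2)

(1,5) (2,3) (3,1) (4,6) (5,4) (6,2)

Row 2: attacked by (1,5)→{4,5,6}; (6,2)→{2,6}. Safe: 1, 3. Place at column 3.
Row 3: attacked by (1,5)→{3,5}; (2,3)→{2,3,4}; (6,2)→{2,5}. Safe: 1, 6. Place at column 1.
Row 4: attacked by (1,5)→{2,5}; (2,3)→{1,3,5}; (3,1)→{1,2}; (6,2)→{2,4}. Safe: 6. Place at column 6.
Row 5: attacked by (1,5)→{1,5}; (2,3)→{3,6}; (3,1)→{1,3}; (4,6)→{5,6}; (6,2)→{1,2,3}. Safe: 4. Place at column 4.
Columns [5, 3, 1, 6, 4, 2], r−c [-4, -1, 2, -2, 1, 4], r+c [6, 5, 4, 10, 9, 8] are all distinct, so no two queens attack.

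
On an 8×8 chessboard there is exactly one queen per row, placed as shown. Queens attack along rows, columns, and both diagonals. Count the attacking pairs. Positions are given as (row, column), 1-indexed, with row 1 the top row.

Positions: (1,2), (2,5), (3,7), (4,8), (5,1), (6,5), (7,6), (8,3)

4

Same column: (2,5)–(6,5) (column 5).
Same diagonal: (3,7)–(4,8) (|3−4| = |7−8| = 1); (6,5)–(7,6) (|6−7| = |5−6| = 1); (6,5)–(8,3) (|6−8| = |5−3| = 2).
Total attacking pairs: 4.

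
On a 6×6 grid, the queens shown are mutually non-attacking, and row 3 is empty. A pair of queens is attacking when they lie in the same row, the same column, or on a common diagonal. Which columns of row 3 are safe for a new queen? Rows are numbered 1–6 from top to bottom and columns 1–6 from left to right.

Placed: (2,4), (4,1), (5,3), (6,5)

(2,4) attacks row 3 at column 4 and diagonals 3, 5.
(4,1) attacks row 3 at column 1 and diagonals 2.
(5,3) attacks row 3 at column 3 and diagonals 1, 5.
(6,5) attacks row 3 at column 5 and diagonals 2.
Attacked columns: {1, 2, 3, 4, 5}. Safe: {6}.

columns 6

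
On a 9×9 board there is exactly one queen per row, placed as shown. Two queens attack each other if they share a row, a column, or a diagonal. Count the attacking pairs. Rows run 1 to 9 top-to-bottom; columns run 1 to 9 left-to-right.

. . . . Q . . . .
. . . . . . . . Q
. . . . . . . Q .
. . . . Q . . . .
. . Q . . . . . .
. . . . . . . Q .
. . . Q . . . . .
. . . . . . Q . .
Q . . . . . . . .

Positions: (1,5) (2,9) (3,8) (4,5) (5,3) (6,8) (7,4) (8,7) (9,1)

5

Same column: (1,5)–(4,5) (column 5); (3,8)–(6,8) (column 8).
Same diagonal: (2,9)–(3,8) (|2−3| = |9−8| = 1); (2,9)–(7,4) (|2−7| = |9−4| = 5); (3,8)–(7,4) (|3−7| = |8−4| = 4).
Total attacking pairs: 5.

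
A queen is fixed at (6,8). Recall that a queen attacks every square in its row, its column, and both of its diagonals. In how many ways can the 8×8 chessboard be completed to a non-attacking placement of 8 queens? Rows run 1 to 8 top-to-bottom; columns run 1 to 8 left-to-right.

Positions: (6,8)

16

Branch on row 1: col 1 → 0; col 2 → 3; col 4 → 4; col 5 → 4; col 6 → 4; col 7 → 1.
Sum: 0 + 3 + 4 + 4 + 4 + 1 = 16.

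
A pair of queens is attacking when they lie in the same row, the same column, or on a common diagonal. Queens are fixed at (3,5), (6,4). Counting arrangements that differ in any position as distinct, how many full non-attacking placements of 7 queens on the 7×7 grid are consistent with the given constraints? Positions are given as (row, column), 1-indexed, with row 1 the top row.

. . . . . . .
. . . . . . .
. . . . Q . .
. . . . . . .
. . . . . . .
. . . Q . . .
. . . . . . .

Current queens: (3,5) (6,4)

Branch on row 1: col 1 → 1; col 2 → 0; col 6 → 1.
Sum: 1 + 0 + 1 = 2.

2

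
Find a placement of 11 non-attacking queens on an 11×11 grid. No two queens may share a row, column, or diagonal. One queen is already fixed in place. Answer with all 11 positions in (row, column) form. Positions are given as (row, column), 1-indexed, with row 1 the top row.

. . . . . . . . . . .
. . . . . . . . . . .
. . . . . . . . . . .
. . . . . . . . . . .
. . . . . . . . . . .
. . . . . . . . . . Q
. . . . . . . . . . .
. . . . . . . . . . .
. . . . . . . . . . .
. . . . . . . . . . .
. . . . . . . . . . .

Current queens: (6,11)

(1,2) (2,8) (3,10) (4,1) (5,4) (6,11) (7,9) (8,6) (9,3) (10,5) (11,7)

Row 1: attacked by (6,11)→{6,11}. Safe: 1, 2, 3, 4, 5, 7, 8, 9, 10. Place at column 2.
Row 2: attacked by (1,2)→{1,2,3}; (6,11)→{7,11}. Safe: 4, 5, 6, 8, 9, 10. Place at column 8.
Row 3: attacked by (1,2)→{2,4}; (2,8)→{7,8,9}; (6,11)→{8,11}. Safe: 1, 3, 5, 6, 10. Place at column 10.
Row 4: attacked by (1,2)→{2,5}; (2,8)→{6,8,10}; (3,10)→{9,10,11}; (6,11)→{9,11}. Safe: 1, 3, 4, 7. Place at column 1.
Row 5: attacked by (1,2)→{2,6}; (2,8)→{5,8,11}; (3,10)→{8,10}; (4,1)→{1,2}; (6,11)→{10,11}. Safe: 3, 4, 7, 9. Place at column 4.
Row 7: attacked by (1,2)→{2,8}; (2,8)→{3,8}; (3,10)→{6,10}; (4,1)→{1,4}; (5,4)→{2,4,6}; (6,11)→{10,11}. Safe: 5, 7, 9. Place at column 9.
Row 8: attacked by (1,2)→{2,9}; (2,8)→{2,8}; (3,10)→{5,10}; (4,1)→{1,5}; (5,4)→{1,4,7}; (6,11)→{9,11}; (7,9)→{8,9,10}. Safe: 3, 6. Place at column 6.
Row 9: attacked by (1,2)→{2,10}; (2,8)→{1,8}; (3,10)→{4,10}; (4,1)→{1,6}; (5,4)→{4,8}; (6,11)→{8,11}; (7,9)→{7,9,11}; (8,6)→{5,6,7}. Safe: 3. Place at column 3.
Row 10: attacked by (1,2)→{2,11}; (2,8)→{8}; (3,10)→{3,10}; (4,1)→{1,7}; (5,4)→{4,9}; (6,11)→{7,11}; (7,9)→{6,9}; (8,6)→{4,6,8}; (9,3)→{2,3,4}. Safe: 5. Place at column 5.
Row 11: attacked by (1,2)→{2}; (2,8)→{8}; (3,10)→{2,10}; (4,1)→{1,8}; (5,4)→{4,10}; (6,11)→{6,11}; (7,9)→{5,9}; (8,6)→{3,6,9}; (9,3)→{1,3,5}; (10,5)→{4,5,6}. Safe: 7. Place at column 7.
Columns [2, 8, 10, 1, 4, 11, 9, 6, 3, 5, 7], r−c [-1, -6, -7, 3, 1, -5, -2, 2, 6, 5, 4], r+c [3, 10, 13, 5, 9, 17, 16, 14, 12, 15, 18] are all distinct, so no two queens attack.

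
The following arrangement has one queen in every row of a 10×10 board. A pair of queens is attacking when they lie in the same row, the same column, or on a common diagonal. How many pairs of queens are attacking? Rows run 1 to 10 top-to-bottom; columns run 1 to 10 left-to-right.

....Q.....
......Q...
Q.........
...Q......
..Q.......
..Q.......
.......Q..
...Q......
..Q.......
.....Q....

Same column: (4,4)–(8,4) (column 4); (5,3)–(6,3) (column 3); (5,3)–(9,3) (column 3); (6,3)–(9,3) (column 3).
Same diagonal: (2,7)–(6,3) (|2−6| = |7−3| = 4); (3,1)–(5,3) (|3−5| = |1−3| = 2); (4,4)–(5,3) (|4−5| = |4−3| = 1); (8,4)–(9,3) (|8−9| = |4−3| = 1); (8,4)–(10,6) (|8−10| = |4−6| = 2).
Total attacking pairs: 9.

9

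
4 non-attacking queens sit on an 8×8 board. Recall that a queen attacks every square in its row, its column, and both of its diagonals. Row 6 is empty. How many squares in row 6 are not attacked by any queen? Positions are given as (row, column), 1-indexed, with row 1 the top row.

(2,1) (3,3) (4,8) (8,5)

2

(2,1) attacks row 6 at column 1 and diagonals 5.
(3,3) attacks row 6 at column 3 and diagonals 6.
(4,8) attacks row 6 at column 8 and diagonals 6.
(8,5) attacks row 6 at column 5 and diagonals 3, 7.
Attacked columns: {1, 3, 5, 6, 7, 8}. Safe: {2, 4}.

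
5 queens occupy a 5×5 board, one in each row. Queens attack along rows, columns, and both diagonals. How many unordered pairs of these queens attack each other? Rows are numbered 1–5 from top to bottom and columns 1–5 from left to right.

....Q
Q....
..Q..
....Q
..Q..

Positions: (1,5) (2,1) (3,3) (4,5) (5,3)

3

Same column: (1,5)–(4,5) (column 5); (3,3)–(5,3) (column 3).
Same diagonal: (1,5)–(3,3) (|1−3| = |5−3| = 2).
Total attacking pairs: 3.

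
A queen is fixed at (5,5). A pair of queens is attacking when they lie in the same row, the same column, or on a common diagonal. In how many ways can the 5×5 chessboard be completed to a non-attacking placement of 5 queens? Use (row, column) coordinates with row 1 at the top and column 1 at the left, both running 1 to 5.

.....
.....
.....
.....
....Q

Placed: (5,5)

2

Branch on row 1: col 2 → 1; col 3 → 1; col 4 → 0.
Sum: 1 + 1 + 0 = 2.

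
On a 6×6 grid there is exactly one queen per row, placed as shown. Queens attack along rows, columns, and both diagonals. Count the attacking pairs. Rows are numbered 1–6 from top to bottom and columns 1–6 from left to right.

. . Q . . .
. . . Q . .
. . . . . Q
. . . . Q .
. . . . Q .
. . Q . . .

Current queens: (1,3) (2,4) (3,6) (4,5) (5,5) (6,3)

Same column: (1,3)–(6,3) (column 3); (4,5)–(5,5) (column 5).
Same diagonal: (1,3)–(2,4) (|1−2| = |3−4| = 1); (3,6)–(4,5) (|3−4| = |6−5| = 1); (3,6)–(6,3) (|3−6| = |6−3| = 3); (4,5)–(6,3) (|4−6| = |5−3| = 2).
Total attacking pairs: 6.

6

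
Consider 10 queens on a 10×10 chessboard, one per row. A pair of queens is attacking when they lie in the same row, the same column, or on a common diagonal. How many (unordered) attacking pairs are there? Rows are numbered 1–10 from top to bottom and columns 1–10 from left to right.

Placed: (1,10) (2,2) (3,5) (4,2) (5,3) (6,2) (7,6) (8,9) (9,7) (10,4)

9

Same column: (2,2)–(4,2) (column 2); (2,2)–(6,2) (column 2); (4,2)–(6,2) (column 2).
Same diagonal: (3,5)–(5,3) (|3−5| = |5−3| = 2); (3,5)–(6,2) (|3−6| = |5−2| = 3); (4,2)–(5,3) (|4−5| = |2−3| = 1); (4,2)–(9,7) (|4−9| = |2−7| = 5); (5,3)–(6,2) (|5−6| = |3−2| = 1); (5,3)–(9,7) (|5−9| = |3−7| = 4).
Total attacking pairs: 9.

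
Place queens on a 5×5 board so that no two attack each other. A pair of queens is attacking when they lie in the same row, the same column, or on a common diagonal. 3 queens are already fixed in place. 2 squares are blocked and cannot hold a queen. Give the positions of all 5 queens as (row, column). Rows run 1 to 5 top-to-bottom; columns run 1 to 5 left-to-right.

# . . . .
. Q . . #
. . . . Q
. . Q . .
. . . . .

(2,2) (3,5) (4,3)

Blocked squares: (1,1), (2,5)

Row 1: attacked by (2,2)→{1,2,3}; (3,5)→{3,5}; (4,3)→{3}. Blocked: 1. Safe: 4. Place at column 4.
Row 5: attacked by (1,4)→{4}; (2,2)→{2,5}; (3,5)→{3,5}; (4,3)→{2,3,4}. Safe: 1. Place at column 1.
Columns [4, 2, 5, 3, 1], r−c [-3, 0, -2, 1, 4], r+c [5, 4, 8, 7, 6] are all distinct, so no two queens attack.

(1,4) (2,2) (3,5) (4,3) (5,1)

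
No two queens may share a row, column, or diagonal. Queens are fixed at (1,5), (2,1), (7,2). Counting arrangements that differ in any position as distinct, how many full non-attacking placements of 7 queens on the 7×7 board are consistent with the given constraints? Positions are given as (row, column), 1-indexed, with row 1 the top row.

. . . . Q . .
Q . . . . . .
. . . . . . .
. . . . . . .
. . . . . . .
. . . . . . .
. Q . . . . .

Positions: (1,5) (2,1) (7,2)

Branch on row 3: col 4 → 1.
Sum: 1 = 1.

1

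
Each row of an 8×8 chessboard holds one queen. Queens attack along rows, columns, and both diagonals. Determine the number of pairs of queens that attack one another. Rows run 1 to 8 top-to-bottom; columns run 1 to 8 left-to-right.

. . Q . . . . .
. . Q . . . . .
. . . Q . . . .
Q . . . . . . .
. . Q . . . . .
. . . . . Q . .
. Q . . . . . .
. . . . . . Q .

5

Same column: (1,3)–(2,3) (column 3); (1,3)–(5,3) (column 3); (2,3)–(5,3) (column 3).
Same diagonal: (2,3)–(3,4) (|2−3| = |3−4| = 1); (2,3)–(4,1) (|2−4| = |3−1| = 2).
Total attacking pairs: 5.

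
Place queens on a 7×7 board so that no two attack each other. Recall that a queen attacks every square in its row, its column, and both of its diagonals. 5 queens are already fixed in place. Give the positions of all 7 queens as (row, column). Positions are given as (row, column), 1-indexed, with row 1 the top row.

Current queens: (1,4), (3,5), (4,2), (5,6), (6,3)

Row 2: attacked by (1,4)→{3,4,5}; (3,5)→{4,5,6}; (4,2)→{2,4}; (5,6)→{3,6}; (6,3)→{3,7}. Safe: 1. Place at column 1.
Row 7: attacked by (1,4)→{4}; (2,1)→{1,6}; (3,5)→{1,5}; (4,2)→{2,5}; (5,6)→{4,6}; (6,3)→{2,3,4}. Safe: 7. Place at column 7.
Columns [4, 1, 5, 2, 6, 3, 7], r−c [-3, 1, -2, 2, -1, 3, 0], r+c [5, 3, 8, 6, 11, 9, 14] are all distinct, so no two queens attack.

(1,4) (2,1) (3,5) (4,2) (5,6) (6,3) (7,7)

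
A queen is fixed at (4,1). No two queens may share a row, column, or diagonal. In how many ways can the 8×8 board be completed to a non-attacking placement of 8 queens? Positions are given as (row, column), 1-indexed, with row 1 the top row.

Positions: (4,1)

Branch on row 1: col 2 → 2; col 3 → 4; col 5 → 5; col 6 → 4; col 7 → 2; col 8 → 1.
Sum: 2 + 4 + 5 + 4 + 2 + 1 = 18.

18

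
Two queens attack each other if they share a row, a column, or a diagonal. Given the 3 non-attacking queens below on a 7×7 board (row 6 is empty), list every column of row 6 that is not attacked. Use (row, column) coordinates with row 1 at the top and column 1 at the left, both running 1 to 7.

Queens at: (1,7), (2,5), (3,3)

columns 4

(1,7) attacks row 6 at column 7 and diagonals 2.
(2,5) attacks row 6 at column 5 and diagonals 1.
(3,3) attacks row 6 at column 3 and diagonals 6.
Attacked columns: {1, 2, 3, 5, 6, 7}. Safe: {4}.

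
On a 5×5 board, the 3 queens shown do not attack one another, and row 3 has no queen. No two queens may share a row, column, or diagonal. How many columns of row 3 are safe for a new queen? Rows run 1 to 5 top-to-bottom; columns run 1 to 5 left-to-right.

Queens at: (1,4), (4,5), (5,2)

2

(1,4) attacks row 3 at column 4 and diagonals 2.
(4,5) attacks row 3 at column 5 and diagonals 4.
(5,2) attacks row 3 at column 2 and diagonals 4.
Attacked columns: {2, 4, 5}. Safe: {1, 3}.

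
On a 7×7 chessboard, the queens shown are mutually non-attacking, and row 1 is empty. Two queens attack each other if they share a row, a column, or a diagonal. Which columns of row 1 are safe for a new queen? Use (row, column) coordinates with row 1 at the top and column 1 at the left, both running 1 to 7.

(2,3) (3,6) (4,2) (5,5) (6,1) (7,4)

columns 7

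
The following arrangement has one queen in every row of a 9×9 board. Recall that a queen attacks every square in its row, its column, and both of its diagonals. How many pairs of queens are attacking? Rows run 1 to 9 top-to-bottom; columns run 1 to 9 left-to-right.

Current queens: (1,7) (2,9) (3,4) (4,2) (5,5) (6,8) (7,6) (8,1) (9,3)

All columns are distinct and no two queens satisfy |Δrow| = |Δcol|, so no pair attacks.

0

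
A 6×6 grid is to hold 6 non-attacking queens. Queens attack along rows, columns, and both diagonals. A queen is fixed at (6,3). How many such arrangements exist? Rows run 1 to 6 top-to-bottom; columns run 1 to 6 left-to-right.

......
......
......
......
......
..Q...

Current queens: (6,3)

Branch on row 1: col 1 → 0; col 2 → 0; col 4 → 1; col 5 → 0; col 6 → 0.
Sum: 0 + 0 + 1 + 0 + 0 = 1.

1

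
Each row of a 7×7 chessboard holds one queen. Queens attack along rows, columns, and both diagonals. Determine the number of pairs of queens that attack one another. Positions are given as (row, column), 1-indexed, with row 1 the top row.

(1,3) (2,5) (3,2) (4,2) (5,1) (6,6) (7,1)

3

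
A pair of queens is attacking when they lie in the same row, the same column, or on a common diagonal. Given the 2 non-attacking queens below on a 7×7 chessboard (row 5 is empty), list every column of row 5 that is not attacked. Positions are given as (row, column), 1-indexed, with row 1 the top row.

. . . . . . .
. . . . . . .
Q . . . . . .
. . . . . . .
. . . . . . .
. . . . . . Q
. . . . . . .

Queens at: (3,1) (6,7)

columns 2, 4, 5

(3,1) attacks row 5 at column 1 and diagonals 3.
(6,7) attacks row 5 at column 7 and diagonals 6.
Attacked columns: {1, 3, 6, 7}. Safe: {2, 4, 5}.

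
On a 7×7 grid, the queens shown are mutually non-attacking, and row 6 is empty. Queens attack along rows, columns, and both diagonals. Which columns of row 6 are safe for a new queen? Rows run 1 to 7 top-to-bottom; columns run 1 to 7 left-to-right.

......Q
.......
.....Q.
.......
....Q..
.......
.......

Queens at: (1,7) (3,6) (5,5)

columns 1

(1,7) attacks row 6 at column 7 and diagonals 2.
(3,6) attacks row 6 at column 6 and diagonals 3.
(5,5) attacks row 6 at column 5 and diagonals 4, 6.
Attacked columns: {2, 3, 4, 5, 6, 7}. Safe: {1}.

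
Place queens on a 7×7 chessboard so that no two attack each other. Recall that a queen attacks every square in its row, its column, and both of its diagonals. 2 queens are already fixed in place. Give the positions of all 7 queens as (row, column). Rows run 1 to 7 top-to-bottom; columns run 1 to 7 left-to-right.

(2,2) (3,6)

Row 1: attacked by (2,2)→{1,2,3}; (3,6)→{4,6}. Safe: 5, 7. Place at column 5.
Row 4: attacked by (1,5)→{2,5}; (2,2)→{2,4}; (3,6)→{5,6,7}. Safe: 1, 3. Place at column 3.
Row 5: attacked by (1,5)→{1,5}; (2,2)→{2,5}; (3,6)→{4,6}; (4,3)→{2,3,4}. Safe: 7. Place at column 7.
Row 6: attacked by (1,5)→{5}; (2,2)→{2,6}; (3,6)→{3,6}; (4,3)→{1,3,5}; (5,7)→{6,7}. Safe: 4. Place at column 4.
Row 7: attacked by (1,5)→{5}; (2,2)→{2,7}; (3,6)→{2,6}; (4,3)→{3,6}; (5,7)→{5,7}; (6,4)→{3,4,5}. Safe: 1. Place at column 1.
Columns [5, 2, 6, 3, 7, 4, 1], r−c [-4, 0, -3, 1, -2, 2, 6], r+c [6, 4, 9, 7, 12, 10, 8] are all distinct, so no two queens attack.

(1,5) (2,2) (3,6) (4,3) (5,7) (6,4) (7,1)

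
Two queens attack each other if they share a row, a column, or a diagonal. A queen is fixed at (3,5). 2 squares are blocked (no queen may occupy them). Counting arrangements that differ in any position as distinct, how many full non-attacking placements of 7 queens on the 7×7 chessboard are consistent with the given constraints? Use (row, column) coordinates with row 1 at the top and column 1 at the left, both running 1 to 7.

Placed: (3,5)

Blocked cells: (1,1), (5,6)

3

Branch on row 1: col 2 → 1; col 4 → 0; col 6 → 2.
Sum: 1 + 0 + 2 = 3.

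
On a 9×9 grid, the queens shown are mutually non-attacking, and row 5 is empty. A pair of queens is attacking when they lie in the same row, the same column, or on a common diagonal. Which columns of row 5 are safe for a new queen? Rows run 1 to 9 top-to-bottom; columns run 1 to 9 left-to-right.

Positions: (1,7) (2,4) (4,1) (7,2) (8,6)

(1,7) attacks row 5 at column 7 and diagonals 3.
(2,4) attacks row 5 at column 4 and diagonals 1, 7.
(4,1) attacks row 5 at column 1 and diagonals 2.
(7,2) attacks row 5 at column 2 and diagonals 4.
(8,6) attacks row 5 at column 6 and diagonals 3, 9.
Attacked columns: {1, 2, 3, 4, 6, 7, 9}. Safe: {5, 8}.

columns 5, 8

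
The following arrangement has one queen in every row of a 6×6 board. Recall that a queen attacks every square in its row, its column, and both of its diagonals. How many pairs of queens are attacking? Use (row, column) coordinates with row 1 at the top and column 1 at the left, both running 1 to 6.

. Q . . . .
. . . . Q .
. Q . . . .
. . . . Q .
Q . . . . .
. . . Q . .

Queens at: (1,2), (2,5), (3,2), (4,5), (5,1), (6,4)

Same column: (1,2)–(3,2) (column 2); (2,5)–(4,5) (column 5).
Same diagonal: (1,2)–(4,5) (|1−4| = |2−5| = 3).
Total attacking pairs: 3.

3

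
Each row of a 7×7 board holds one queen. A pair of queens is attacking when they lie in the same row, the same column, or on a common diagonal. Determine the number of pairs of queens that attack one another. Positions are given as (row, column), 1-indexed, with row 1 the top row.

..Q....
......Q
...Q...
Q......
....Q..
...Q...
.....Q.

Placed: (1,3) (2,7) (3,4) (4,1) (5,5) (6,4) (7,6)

2

Same column: (3,4)–(6,4) (column 4).
Same diagonal: (5,5)–(6,4) (|5−6| = |5−4| = 1).
Total attacking pairs: 2.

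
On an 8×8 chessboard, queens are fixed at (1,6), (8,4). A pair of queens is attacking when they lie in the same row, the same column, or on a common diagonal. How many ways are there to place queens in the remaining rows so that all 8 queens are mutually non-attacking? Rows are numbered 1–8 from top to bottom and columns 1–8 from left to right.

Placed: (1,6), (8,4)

4

Branch on row 2: col 1 → 1; col 2 → 1; col 3 → 2; col 8 → 0.
Sum: 1 + 1 + 2 + 0 = 4.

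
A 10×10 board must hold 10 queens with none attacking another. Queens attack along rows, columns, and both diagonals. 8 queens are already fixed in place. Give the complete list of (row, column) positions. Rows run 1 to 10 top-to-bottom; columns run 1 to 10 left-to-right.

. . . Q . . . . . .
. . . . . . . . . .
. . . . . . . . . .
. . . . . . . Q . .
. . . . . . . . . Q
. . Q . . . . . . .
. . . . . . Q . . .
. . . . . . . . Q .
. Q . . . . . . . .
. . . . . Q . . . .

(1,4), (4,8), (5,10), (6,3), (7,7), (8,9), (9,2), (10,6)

(1,4) (2,1) (3,5) (4,8) (5,10) (6,3) (7,7) (8,9) (9,2) (10,6)

Row 2: attacked by (1,4)→{3,4,5}; (4,8)→{6,8,10}; (5,10)→{7,10}; (6,3)→{3,7}; (7,7)→{2,7}; (8,9)→{3,9}; (9,2)→{2,9}; (10,6)→{6}. Safe: 1. Place at column 1.
Row 3: attacked by (1,4)→{2,4,6}; (2,1)→{1,2}; (4,8)→{7,8,9}; (5,10)→{8,10}; (6,3)→{3,6}; (7,7)→{3,7}; (8,9)→{4,9}; (9,2)→{2,8}; (10,6)→{6}. Safe: 5. Place at column 5.
Columns [4, 1, 5, 8, 10, 3, 7, 9, 2, 6], r−c [-3, 1, -2, -4, -5, 3, 0, -1, 7, 4], r+c [5, 3, 8, 12, 15, 9, 14, 17, 11, 16] are all distinct, so no two queens attack.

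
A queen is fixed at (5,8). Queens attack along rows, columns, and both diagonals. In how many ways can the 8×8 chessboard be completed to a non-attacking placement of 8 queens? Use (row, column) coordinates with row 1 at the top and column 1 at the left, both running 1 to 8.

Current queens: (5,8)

Branch on row 1: col 1 → 1; col 2 → 1; col 3 → 4; col 5 → 5; col 6 → 4; col 7 → 3.
Sum: 1 + 1 + 4 + 5 + 4 + 3 = 18.

18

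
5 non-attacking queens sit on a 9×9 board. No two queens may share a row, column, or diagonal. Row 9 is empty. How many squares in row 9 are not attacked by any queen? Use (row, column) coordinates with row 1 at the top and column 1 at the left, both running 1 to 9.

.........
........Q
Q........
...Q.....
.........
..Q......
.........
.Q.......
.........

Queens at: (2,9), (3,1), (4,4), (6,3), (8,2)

2

(2,9) attacks row 9 at column 9 and diagonals 2.
(3,1) attacks row 9 at column 1 and diagonals 7.
(4,4) attacks row 9 at column 4 and diagonals 9.
(6,3) attacks row 9 at column 3 and diagonals 6.
(8,2) attacks row 9 at column 2 and diagonals 1, 3.
Attacked columns: {1, 2, 3, 4, 6, 7, 9}. Safe: {5, 8}.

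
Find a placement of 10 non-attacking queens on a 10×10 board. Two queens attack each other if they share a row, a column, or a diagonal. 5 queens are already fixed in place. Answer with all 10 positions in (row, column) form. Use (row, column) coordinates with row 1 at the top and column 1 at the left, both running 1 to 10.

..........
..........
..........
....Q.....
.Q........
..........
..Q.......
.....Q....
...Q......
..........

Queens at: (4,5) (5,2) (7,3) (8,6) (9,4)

Row 1: attacked by (4,5)→{2,5,8}; (5,2)→{2,6}; (7,3)→{3,9}; (8,6)→{6}; (9,4)→{4}. Safe: 1, 7, 10. Place at column 7.
Row 2: attacked by (1,7)→{6,7,8}; (4,5)→{3,5,7}; (5,2)→{2,5}; (7,3)→{3,8}; (8,6)→{6}; (9,4)→{4}. Safe: 1, 9, 10. Place at column 1.
Row 3: attacked by (1,7)→{5,7,9}; (2,1)→{1,2}; (4,5)→{4,5,6}; (5,2)→{2,4}; (7,3)→{3,7}; (8,6)→{1,6}; (9,4)→{4,10}. Safe: 8. Place at column 8.
Row 6: attacked by (1,7)→{2,7}; (2,1)→{1,5}; (3,8)→{5,8}; (4,5)→{3,5,7}; (5,2)→{1,2,3}; (7,3)→{2,3,4}; (8,6)→{4,6,8}; (9,4)→{1,4,7}. Safe: 9, 10. Place at column 9.
Row 10: attacked by (1,7)→{7}; (2,1)→{1,9}; (3,8)→{1,8}; (4,5)→{5}; (5,2)→{2,7}; (6,9)→{5,9}; (7,3)→{3,6}; (8,6)→{4,6,8}; (9,4)→{3,4,5}. Safe: 10. Place at column 10.
Columns [7, 1, 8, 5, 2, 9, 3, 6, 4, 10], r−c [-6, 1, -5, -1, 3, -3, 4, 2, 5, 0], r+c [8, 3, 11, 9, 7, 15, 10, 14, 13, 20] are all distinct, so no two queens attack.

(1,7) (2,1) (3,8) (4,5) (5,2) (6,9) (7,3) (8,6) (9,4) (10,10)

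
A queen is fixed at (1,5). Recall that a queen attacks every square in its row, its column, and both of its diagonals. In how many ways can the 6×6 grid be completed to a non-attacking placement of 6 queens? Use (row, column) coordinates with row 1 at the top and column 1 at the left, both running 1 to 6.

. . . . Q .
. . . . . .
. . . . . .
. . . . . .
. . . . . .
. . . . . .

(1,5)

1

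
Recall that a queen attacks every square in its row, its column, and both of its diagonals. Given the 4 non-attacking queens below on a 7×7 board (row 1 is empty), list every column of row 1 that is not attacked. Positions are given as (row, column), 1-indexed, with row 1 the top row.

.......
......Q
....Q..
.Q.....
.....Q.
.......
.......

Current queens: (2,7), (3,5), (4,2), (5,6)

columns 1, 4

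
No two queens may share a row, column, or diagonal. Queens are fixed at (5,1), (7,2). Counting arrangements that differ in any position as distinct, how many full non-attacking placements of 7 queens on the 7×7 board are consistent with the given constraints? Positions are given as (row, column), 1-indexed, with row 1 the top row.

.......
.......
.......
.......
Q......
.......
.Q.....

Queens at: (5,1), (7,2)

2

Branch on row 1: col 3 → 0; col 4 → 0; col 6 → 2; col 7 → 0.
Sum: 0 + 0 + 2 + 0 = 2.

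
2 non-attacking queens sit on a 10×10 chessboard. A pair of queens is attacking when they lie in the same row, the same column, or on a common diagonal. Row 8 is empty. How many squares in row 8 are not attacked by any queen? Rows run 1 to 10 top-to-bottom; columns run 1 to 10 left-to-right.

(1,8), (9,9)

6

(1,8) attacks row 8 at column 8 and diagonals 1.
(9,9) attacks row 8 at column 9 and diagonals 8, 10.
Attacked columns: {1, 8, 9, 10}. Safe: {2, 3, 4, 5, 6, 7}.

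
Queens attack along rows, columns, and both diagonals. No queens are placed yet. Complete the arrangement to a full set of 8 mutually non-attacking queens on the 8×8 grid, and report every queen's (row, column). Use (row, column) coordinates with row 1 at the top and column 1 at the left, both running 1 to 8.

(1,7) (2,4) (3,2) (4,5) (5,8) (6,1) (7,3) (8,6)

Row 1: Safe: 1, 2, 3, 4, 5, 6, 7, 8. Place at column 7.
Row 2: attacked by (1,7)→{6,7,8}. Safe: 1, 2, 3, 4, 5. Place at column 4.
Row 3: attacked by (1,7)→{5,7}; (2,4)→{3,4,5}. Safe: 1, 2, 6, 8. Place at column 2.
Row 4: attacked by (1,7)→{4,7}; (2,4)→{2,4,6}; (3,2)→{1,2,3}. Safe: 5, 8. Place at column 5.
Row 5: attacked by (1,7)→{3,7}; (2,4)→{1,4,7}; (3,2)→{2,4}; (4,5)→{4,5,6}. Safe: 8. Place at column 8.
Row 6: attacked by (1,7)→{2,7}; (2,4)→{4,8}; (3,2)→{2,5}; (4,5)→{3,5,7}; (5,8)→{7,8}. Safe: 1, 6. Place at column 1.
Row 7: attacked by (1,7)→{1,7}; (2,4)→{4}; (3,2)→{2,6}; (4,5)→{2,5,8}; (5,8)→{6,8}; (6,1)→{1,2}. Safe: 3. Place at column 3.
Row 8: attacked by (1,7)→{7}; (2,4)→{4}; (3,2)→{2,7}; (4,5)→{1,5}; (5,8)→{5,8}; (6,1)→{1,3}; (7,3)→{2,3,4}. Safe: 6. Place at column 6.
Columns [7, 4, 2, 5, 8, 1, 3, 6], r−c [-6, -2, 1, -1, -3, 5, 4, 2], r+c [8, 6, 5, 9, 13, 7, 10, 14] are all distinct, so no two queens attack.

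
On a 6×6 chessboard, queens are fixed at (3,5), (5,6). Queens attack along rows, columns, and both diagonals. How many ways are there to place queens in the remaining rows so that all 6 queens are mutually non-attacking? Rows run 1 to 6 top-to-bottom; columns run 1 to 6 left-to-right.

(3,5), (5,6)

1

Branch on row 1: col 1 → 0; col 4 → 1.
Sum: 0 + 1 = 1.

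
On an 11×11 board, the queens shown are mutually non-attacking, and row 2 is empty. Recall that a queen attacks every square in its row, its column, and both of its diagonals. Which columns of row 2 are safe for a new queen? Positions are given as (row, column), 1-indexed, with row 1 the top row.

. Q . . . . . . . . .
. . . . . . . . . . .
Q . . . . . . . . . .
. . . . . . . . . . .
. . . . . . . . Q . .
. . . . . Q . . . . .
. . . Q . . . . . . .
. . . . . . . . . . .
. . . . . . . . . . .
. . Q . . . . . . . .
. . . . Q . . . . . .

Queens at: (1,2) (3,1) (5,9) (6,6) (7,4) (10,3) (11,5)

columns 7, 8

(1,2) attacks row 2 at column 2 and diagonals 1, 3.
(3,1) attacks row 2 at column 1 and diagonals 2.
(5,9) attacks row 2 at column 9 and diagonals 6.
(6,6) attacks row 2 at column 6 and diagonals 2, 10.
(7,4) attacks row 2 at column 4 and diagonals 9.
(10,3) attacks row 2 at column 3 and diagonals 11.
(11,5) attacks row 2 at column 5.
Attacked columns: {1, 2, 3, 4, 5, 6, 9, 10, 11}. Safe: {7, 8}.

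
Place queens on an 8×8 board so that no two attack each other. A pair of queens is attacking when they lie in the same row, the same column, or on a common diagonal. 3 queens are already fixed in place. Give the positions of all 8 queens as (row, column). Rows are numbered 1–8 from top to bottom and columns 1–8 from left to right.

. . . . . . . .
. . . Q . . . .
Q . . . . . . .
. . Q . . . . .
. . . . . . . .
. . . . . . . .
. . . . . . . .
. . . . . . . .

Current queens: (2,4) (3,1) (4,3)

(1,8) (2,4) (3,1) (4,3) (5,6) (6,2) (7,7) (8,5)

Row 1: attacked by (2,4)→{3,4,5}; (3,1)→{1,3}; (4,3)→{3,6}. Safe: 2, 7, 8. Place at column 8.
Row 5: attacked by (1,8)→{4,8}; (2,4)→{1,4,7}; (3,1)→{1,3}; (4,3)→{2,3,4}. Safe: 5, 6. Place at column 6.
Row 6: attacked by (1,8)→{3,8}; (2,4)→{4,8}; (3,1)→{1,4}; (4,3)→{1,3,5}; (5,6)→{5,6,7}. Safe: 2. Place at column 2.
Row 7: attacked by (1,8)→{2,8}; (2,4)→{4}; (3,1)→{1,5}; (4,3)→{3,6}; (5,6)→{4,6,8}; (6,2)→{1,2,3}. Safe: 7. Place at column 7.
Row 8: attacked by (1,8)→{1,8}; (2,4)→{4}; (3,1)→{1,6}; (4,3)→{3,7}; (5,6)→{3,6}; (6,2)→{2,4}; (7,7)→{6,7,8}. Safe: 5. Place at column 5.
Columns [8, 4, 1, 3, 6, 2, 7, 5], r−c [-7, -2, 2, 1, -1, 4, 0, 3], r+c [9, 6, 4, 7, 11, 8, 14, 13] are all distinct, so no two queens attack.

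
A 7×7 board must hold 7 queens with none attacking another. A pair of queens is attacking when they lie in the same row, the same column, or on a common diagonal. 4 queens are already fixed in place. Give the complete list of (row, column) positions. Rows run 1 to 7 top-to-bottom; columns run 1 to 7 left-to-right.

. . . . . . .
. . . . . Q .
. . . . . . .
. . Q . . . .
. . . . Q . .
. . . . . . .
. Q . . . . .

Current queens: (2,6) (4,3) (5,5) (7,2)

Row 1: attacked by (2,6)→{5,6,7}; (4,3)→{3,6}; (5,5)→{1,5}; (7,2)→{2}. Safe: 4. Place at column 4.
Row 3: attacked by (1,4)→{2,4,6}; (2,6)→{5,6,7}; (4,3)→{2,3,4}; (5,5)→{3,5,7}; (7,2)→{2,6}. Safe: 1. Place at column 1.
Row 6: attacked by (1,4)→{4}; (2,6)→{2,6}; (3,1)→{1,4}; (4,3)→{1,3,5}; (5,5)→{4,5,6}; (7,2)→{1,2,3}. Safe: 7. Place at column 7.
Columns [4, 6, 1, 3, 5, 7, 2], r−c [-3, -4, 2, 1, 0, -1, 5], r+c [5, 8, 4, 7, 10, 13, 9] are all distinct, so no two queens attack.

(1,4) (2,6) (3,1) (4,3) (5,5) (6,7) (7,2)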